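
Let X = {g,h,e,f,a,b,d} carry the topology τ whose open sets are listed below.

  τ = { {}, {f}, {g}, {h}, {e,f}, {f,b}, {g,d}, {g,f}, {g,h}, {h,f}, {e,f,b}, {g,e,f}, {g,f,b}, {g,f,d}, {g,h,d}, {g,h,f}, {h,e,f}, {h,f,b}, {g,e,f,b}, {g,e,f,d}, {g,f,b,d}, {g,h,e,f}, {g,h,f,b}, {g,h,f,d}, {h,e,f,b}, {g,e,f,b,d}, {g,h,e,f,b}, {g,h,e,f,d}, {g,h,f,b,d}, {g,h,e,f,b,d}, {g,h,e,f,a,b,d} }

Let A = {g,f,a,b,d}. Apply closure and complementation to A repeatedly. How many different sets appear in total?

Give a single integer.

8

closure: X∖int(X∖A) = X∖{h} = {g,e,f,a,b,d}
Let k=closure and c=complement:
  1. A     = {g,f,a,b,d}
  2. kA    = {g,e,f,a,b,d}
  3. cA    = {h,e}
  4. ckA   = {h}
  5. kcA   = {h,e,a}
  6. kckA  = {h,a}
  7. ckcA  = {g,f,b,d}
  8. ckckA = {g,e,f,b,d}
— saturated at 8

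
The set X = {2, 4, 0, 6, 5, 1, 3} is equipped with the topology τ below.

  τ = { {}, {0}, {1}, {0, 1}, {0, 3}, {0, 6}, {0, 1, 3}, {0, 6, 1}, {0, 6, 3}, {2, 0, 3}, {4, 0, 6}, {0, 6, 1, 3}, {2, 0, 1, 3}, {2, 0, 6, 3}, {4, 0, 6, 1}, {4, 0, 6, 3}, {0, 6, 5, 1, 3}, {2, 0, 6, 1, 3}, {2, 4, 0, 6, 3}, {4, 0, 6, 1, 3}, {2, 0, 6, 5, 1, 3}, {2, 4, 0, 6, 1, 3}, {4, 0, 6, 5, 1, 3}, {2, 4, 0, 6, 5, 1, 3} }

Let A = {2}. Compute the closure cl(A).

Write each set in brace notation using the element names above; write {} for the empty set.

closure: X∖int(X∖A) = X∖{4, 0, 6, 5, 1, 3} = {2}

{2}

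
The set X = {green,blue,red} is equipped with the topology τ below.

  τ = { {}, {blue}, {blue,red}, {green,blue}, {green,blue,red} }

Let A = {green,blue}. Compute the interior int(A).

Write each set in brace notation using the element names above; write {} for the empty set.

{green,blue}

U open, U⊆A: {}, {blue}, {green,blue}. int(A) = ⋃ = {green,blue}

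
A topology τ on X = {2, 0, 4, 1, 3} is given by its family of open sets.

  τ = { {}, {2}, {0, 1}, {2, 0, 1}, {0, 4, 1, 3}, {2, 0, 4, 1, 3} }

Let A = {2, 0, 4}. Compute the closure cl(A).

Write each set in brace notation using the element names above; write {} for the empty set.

{2, 0, 4, 1, 3}

X∖A={1, 3}, int(X∖A)={}, hence cl(A)={2, 0, 4, 1, 3}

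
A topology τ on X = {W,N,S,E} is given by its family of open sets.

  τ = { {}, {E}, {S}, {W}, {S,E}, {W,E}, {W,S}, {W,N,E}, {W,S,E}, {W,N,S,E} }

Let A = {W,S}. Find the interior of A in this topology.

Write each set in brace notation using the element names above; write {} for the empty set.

{W,S}

U open, U⊆A: {}, {S}, {W}, {W,S}. int(A) = ⋃ = {W,S}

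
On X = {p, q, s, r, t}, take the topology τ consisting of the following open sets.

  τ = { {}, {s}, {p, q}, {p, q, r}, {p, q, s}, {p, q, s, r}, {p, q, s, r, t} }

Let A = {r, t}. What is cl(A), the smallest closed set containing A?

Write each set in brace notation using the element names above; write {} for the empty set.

complement {p, q, s}; its interior {p, q, s}; cl(A) = X∖{p, q, s} = {r, t}

{r, t}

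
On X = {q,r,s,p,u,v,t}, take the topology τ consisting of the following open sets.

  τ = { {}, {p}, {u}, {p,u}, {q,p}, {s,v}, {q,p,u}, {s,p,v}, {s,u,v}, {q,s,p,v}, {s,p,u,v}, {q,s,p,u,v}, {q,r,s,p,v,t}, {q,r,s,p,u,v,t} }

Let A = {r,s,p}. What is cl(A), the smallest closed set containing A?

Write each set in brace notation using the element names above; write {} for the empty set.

complement {q,u,v,t}; its interior {u}; cl(A) = X∖{u} = {q,r,s,p,v,t}

{q,r,s,p,v,t}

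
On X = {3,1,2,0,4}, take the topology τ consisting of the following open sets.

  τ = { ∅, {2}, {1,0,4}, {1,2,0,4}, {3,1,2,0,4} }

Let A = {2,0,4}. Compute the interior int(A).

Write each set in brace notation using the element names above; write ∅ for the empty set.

U open, U⊆A: ∅, {2}. int(A) = ⋃ = {2}

{2}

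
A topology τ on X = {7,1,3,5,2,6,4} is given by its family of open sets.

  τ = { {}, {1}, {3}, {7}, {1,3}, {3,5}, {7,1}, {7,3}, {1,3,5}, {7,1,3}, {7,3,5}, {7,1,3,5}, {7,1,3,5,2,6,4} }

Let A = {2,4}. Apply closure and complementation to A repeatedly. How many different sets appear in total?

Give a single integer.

6

cl via duality: int({7,1,3,5,6}) = {7,1,3,5}, so X∖{7,1,3,5} = {2,6,4}
Write k for closure, c for complement:
  1. A     = {2,4}
  2. kA    = {2,6,4}
  3. cA    = {7,1,3,5,6}
  4. ckA   = {7,1,3,5}
  5. kcA   = {7,1,3,5,2,6,4}
  6. ckcA  = {}
applying k or c yields no new set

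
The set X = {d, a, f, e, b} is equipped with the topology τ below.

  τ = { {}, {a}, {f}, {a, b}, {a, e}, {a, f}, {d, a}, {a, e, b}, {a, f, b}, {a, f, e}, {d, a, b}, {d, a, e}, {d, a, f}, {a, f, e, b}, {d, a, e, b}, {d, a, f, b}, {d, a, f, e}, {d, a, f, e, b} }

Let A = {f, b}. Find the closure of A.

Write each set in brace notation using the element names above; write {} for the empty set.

cl via duality: int({d, a, e}) = {d, a, e}, so X∖{d, a, e} = {f, b}

{f, b}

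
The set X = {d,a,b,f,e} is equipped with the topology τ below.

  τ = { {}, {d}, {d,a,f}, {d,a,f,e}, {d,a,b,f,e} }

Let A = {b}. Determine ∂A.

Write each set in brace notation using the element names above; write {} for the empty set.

{b}

U open, U⊆A: {}. int(A) = ⋃ = {}
X∖A={d,a,f,e}, int(X∖A)={d,a,f,e}, hence cl(A)={b}
∂A: remove int from cl → {b}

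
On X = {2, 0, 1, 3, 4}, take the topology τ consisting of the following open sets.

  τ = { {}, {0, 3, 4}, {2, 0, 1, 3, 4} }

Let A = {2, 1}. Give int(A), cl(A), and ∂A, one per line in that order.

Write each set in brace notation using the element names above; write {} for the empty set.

int(A) = {}
cl(A)  = {2, 1}
∂A     = {2, 1}

opens ⊆ A: {}; union → int = {}
complement {0, 3, 4}; its interior {0, 3, 4}; cl(A) = X∖{0, 3, 4} = {2, 1}
boundary = {2, 1} ∖ {} = {2, 1}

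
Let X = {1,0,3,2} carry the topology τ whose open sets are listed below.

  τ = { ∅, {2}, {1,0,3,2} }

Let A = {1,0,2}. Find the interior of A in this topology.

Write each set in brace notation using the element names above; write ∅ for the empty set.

{2}

U open, U⊆A: ∅, {2}. int(A) = ⋃ = {2}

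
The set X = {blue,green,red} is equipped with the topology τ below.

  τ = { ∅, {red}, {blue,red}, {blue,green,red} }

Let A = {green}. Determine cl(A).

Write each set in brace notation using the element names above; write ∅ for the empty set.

complement {blue,red}; its interior {blue,red}; cl(A) = X∖{blue,red} = {green}

{green}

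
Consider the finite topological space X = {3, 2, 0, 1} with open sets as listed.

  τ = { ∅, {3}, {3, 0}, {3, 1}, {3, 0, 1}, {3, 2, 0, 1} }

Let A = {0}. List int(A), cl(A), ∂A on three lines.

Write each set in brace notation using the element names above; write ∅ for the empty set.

U open, U⊆A: ∅. int(A) = ⋃ = ∅
X∖A={3, 2, 1}, int(X∖A)={3, 1}, hence cl(A)={2, 0}
∂A: remove int from cl → {2, 0}

int(A) = ∅
cl(A)  = {2, 0}
∂A     = {2, 0}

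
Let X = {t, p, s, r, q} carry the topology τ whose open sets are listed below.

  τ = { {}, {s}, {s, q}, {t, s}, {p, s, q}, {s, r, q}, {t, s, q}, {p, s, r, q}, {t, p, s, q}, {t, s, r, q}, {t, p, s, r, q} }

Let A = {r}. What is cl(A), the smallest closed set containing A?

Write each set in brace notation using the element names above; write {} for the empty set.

complement {t, p, s, q}; its interior {t, p, s, q}; cl(A) = X∖{t, p, s, q} = {r}

{r}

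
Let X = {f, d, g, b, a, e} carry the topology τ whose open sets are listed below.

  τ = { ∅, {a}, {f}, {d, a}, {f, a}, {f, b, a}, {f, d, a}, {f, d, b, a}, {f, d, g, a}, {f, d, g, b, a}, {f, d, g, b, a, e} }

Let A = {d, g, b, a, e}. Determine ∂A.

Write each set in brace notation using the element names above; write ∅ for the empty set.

{g, b, e}

interior: largest open inside A is {d, a} (from ∅, {a}, {d, a})
cl via duality: int({f}) = {f}, so X∖{f} = {d, g, b, a, e}
cl∖int = {g, b, e}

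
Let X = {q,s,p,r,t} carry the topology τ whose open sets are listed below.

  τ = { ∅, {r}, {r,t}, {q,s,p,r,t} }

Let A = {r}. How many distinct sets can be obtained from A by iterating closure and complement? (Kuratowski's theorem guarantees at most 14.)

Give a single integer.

closure: X∖int(X∖A) = X∖∅ = {q,s,p,r,t}
Let k=closure and c=complement:
  1. A     = {r}
  2. kA    = {q,s,p,r,t}
  3. cA    = {q,s,p,t}
  4. ckA   = ∅
— saturated at 4

4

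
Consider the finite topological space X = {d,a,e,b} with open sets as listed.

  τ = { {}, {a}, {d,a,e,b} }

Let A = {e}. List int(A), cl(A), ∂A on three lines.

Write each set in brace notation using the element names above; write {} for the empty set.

int(A) = {}
cl(A)  = {d,e,b}
∂A     = {d,e,b}

U open, U⊆A: {}. int(A) = ⋃ = {}
X∖A={d,a,b}, int(X∖A)={a}, hence cl(A)={d,e,b}
∂A: remove int from cl → {d,e,b}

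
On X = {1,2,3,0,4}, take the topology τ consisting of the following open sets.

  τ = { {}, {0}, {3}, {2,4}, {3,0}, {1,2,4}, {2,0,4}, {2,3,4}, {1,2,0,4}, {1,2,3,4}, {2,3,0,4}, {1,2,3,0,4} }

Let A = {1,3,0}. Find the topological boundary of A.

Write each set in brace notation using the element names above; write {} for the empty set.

interior: largest open inside A is {3,0} (from {}, {0}, {3}, {3,0})
cl via duality: int({2,4}) = {2,4}, so X∖{2,4} = {1,3,0}
cl∖int = {1}

{1}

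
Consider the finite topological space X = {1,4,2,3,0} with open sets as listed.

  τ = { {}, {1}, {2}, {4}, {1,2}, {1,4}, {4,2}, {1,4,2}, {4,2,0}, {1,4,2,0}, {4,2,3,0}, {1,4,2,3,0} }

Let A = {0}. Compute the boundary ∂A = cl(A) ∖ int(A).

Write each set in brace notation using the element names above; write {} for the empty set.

opens ⊆ A: {}; union → int = {}
complement {1,4,2,3}; its interior {1,4,2}; cl(A) = X∖{1,4,2} = {3,0}
boundary = {3,0} ∖ {} = {3,0}

{3,0}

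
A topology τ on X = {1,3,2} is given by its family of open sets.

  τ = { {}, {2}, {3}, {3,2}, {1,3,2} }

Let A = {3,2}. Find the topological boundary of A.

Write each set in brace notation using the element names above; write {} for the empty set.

{1}

opens ⊆ A: {}, {2}, {3}, {3,2}; union → int = {3,2}
complement {1}; its interior {}; cl(A) = X∖{} = {1,3,2}
boundary = {1,3,2} ∖ {3,2} = {1}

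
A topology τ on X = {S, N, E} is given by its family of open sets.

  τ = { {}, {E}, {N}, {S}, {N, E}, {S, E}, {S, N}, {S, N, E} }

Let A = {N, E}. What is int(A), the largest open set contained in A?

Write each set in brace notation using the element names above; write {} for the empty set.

U open, U⊆A: {}, {N}, {E}, {N, E}. int(A) = ⋃ = {N, E}

{N, E}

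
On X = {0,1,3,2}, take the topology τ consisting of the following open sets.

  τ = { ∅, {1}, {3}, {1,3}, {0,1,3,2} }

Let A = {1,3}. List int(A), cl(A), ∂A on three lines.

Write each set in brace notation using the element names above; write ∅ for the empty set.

open subsets of A: ∅, {3}, {1}, {1,3}; so int(A) = {1,3}
closure: X∖int(X∖A) = X∖∅ = {0,1,3,2}
∂A = {0,1,3,2} minus {1,3} = {0,2}

int(A) = {1,3}
cl(A)  = {0,1,3,2}
∂A     = {0,2}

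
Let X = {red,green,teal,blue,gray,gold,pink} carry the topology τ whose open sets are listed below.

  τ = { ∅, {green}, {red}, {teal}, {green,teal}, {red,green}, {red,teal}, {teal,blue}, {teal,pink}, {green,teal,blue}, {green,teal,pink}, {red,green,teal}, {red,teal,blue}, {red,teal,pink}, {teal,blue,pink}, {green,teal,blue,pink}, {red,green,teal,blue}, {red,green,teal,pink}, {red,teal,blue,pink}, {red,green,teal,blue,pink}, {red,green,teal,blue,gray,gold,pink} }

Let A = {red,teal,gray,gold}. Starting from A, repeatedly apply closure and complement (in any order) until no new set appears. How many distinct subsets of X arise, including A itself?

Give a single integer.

8

complement {green,blue,pink}; its interior {green}; cl(A) = X∖{green} = {red,teal,blue,gray,gold,pink}
With k = closure, c = complement:
  1. A     = {red,teal,gray,gold}
  2. kA    = {red,teal,blue,gray,gold,pink}
  3. cA    = {green,blue,pink}
  4. ckA   = {green}
  5. kcA   = {green,blue,gray,gold,pink}
  6. kckA  = {green,gray,gold}
  7. ckcA  = {red,teal}
  8. ckckA = {red,teal,blue,pink}
k, c of each give nothing new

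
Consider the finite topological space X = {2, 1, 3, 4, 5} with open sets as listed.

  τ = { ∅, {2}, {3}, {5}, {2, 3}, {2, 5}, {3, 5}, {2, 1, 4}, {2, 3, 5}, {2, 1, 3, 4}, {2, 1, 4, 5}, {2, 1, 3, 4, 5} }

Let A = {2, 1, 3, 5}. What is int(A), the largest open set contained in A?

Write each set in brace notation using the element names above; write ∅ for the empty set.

U open, U⊆A: ∅, {2}, {5}, {3}, {3, 5}, {2, 3}, {2, 5}, {2, 3, 5}. int(A) = ⋃ = {2, 3, 5}

{2, 3, 5}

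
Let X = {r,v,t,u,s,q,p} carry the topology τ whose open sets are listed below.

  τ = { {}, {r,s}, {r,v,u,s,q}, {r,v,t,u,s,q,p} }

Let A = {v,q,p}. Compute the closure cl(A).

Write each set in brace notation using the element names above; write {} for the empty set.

{v,t,u,q,p}

closure: X∖int(X∖A) = X∖{r,s} = {v,t,u,q,p}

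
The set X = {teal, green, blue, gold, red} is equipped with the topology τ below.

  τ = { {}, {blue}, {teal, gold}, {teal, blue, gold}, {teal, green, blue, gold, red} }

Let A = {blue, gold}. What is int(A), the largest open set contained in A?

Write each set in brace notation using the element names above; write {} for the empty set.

{blue}

U open, U⊆A: {}, {blue}. int(A) = ⋃ = {blue}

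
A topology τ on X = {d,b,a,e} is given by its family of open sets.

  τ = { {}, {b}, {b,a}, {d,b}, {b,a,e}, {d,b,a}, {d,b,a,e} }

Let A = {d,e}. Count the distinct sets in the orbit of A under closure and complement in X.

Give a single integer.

4

cl via duality: int({b,a}) = {b,a}, so X∖{b,a} = {d,e}
Write k for closure, c for complement:
  1. A     = {d,e}
  2. cA    = {b,a}
  3. kcA   = {d,b,a,e}
  4. ckcA  = {}
applying k or c yields no new set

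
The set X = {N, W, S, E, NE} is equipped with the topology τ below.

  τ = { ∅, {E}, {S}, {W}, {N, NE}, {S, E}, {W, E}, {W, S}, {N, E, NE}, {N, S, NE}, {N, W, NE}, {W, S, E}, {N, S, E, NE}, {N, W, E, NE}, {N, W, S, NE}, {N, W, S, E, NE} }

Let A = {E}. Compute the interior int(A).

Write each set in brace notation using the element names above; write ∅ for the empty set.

open subsets of A: ∅, {E}; so int(A) = {E}

{E}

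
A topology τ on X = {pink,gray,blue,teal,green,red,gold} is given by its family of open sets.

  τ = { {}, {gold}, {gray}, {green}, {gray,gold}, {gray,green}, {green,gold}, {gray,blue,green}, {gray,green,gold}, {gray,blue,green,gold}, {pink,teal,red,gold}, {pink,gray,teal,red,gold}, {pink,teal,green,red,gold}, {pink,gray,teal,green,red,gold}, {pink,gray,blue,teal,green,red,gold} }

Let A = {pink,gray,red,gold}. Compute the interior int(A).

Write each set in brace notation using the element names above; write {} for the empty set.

U open, U⊆A: {}, {gold}, {gray}, {gray,gold}. int(A) = ⋃ = {gray,gold}

{gray,gold}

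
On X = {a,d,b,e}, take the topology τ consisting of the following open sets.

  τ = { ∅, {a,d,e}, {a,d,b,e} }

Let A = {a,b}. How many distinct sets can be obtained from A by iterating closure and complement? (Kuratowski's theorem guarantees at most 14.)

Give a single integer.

closure: X∖int(X∖A) = X∖∅ = {a,d,b,e}
Let k=closure and c=complement:
  1. A     = {a,b}
  2. kA    = {a,d,b,e}
  3. cA    = {d,e}
  4. ckA   = ∅
— saturated at 4

4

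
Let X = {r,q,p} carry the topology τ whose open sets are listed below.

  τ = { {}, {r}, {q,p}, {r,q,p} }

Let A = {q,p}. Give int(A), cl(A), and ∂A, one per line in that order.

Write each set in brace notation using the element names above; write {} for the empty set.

U open, U⊆A: {}, {q,p}. int(A) = ⋃ = {q,p}
X∖A={r}, int(X∖A)={r}, hence cl(A)={q,p}
∂A: remove int from cl → {}

int(A) = {q,p}
cl(A)  = {q,p}
∂A     = {}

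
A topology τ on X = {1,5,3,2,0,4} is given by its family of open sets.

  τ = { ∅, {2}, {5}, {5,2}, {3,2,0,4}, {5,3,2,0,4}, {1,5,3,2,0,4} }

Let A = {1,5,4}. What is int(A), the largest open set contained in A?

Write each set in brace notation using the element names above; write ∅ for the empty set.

{5}

opens ⊆ A: ∅, {5}; union → int = {5}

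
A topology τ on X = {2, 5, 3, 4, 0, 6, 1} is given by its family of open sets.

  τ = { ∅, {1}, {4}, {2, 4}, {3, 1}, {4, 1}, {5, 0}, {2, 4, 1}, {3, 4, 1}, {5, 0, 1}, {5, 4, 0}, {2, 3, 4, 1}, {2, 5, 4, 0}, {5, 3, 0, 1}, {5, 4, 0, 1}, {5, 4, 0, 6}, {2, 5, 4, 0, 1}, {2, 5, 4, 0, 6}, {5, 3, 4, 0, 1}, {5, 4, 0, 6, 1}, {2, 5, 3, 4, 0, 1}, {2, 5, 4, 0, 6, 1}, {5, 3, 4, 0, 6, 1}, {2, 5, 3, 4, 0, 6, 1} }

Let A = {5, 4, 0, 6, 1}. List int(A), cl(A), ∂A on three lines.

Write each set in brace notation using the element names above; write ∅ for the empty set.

opens ⊆ A: ∅, {1}, {4}, {5, 0}, {4, 1}, {5, 4, 0}, {5, 0, 1}, {5, 4, 0, 6}, {5, 4, 0, 1}, {5, 4, 0, 6, 1}; union → int = {5, 4, 0, 6, 1}
complement {2, 3}; its interior ∅; cl(A) = X∖∅ = {2, 5, 3, 4, 0, 6, 1}
boundary = {2, 5, 3, 4, 0, 6, 1} ∖ {5, 4, 0, 6, 1} = {2, 3}

int(A) = {5, 4, 0, 6, 1}
cl(A)  = {2, 5, 3, 4, 0, 6, 1}
∂A     = {2, 3}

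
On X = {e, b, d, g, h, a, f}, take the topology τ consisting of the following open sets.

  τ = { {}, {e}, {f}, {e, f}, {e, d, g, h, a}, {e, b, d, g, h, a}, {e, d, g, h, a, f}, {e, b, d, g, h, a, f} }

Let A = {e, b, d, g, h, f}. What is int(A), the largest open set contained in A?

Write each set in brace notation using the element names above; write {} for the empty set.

{e, f}

opens ⊆ A: {}, {f}, {e}, {e, f}; union → int = {e, f}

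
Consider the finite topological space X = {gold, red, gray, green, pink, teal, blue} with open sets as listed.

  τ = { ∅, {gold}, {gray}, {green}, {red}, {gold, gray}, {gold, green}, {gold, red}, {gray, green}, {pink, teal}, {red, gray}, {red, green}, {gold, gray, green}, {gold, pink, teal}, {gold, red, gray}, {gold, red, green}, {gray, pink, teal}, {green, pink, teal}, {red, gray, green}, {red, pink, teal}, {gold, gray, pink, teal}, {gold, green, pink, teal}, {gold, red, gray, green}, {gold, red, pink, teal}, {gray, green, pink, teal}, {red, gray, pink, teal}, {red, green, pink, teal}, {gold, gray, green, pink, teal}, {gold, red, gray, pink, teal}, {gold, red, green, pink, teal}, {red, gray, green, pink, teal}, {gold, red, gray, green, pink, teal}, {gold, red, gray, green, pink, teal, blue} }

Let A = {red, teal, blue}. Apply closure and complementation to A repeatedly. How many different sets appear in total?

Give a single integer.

complement {gold, gray, green, pink}; its interior {gold, gray, green}; cl(A) = X∖{gold, gray, green} = {red, pink, teal, blue}
With k = closure, c = complement:
  1. A     = {red, teal, blue}
  2. kA    = {red, pink, teal, blue}
  3. cA    = {gold, gray, green, pink}
  4. ckA   = {gold, gray, green}
  5. kcA   = {gold, gray, green, pink, teal, blue}
  6. kckA  = {gold, gray, green, blue}
  7. ckcA  = {red}
  8. ckckA = {red, pink, teal}
  9. kckcA = {red, blue}
  10. ckckcA = {gold, gray, green, pink, teal}
k, c of each give nothing new

10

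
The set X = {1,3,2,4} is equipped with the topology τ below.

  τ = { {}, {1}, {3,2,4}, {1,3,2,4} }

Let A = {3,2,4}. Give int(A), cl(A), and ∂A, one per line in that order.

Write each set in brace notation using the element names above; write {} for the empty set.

int(A) = {3,2,4}
cl(A)  = {3,2,4}
∂A     = {}

open subsets of A: {}, {3,2,4}; so int(A) = {3,2,4}
closure: X∖int(X∖A) = X∖{1} = {3,2,4}
∂A = {3,2,4} minus {3,2,4} = {}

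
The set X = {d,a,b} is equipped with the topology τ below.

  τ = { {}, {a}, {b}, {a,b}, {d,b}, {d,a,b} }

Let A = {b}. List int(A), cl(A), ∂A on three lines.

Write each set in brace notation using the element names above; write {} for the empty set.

int(A) = {b}
cl(A)  = {d,b}
∂A     = {d}

opens ⊆ A: {}, {b}; union → int = {b}
complement {d,a}; its interior {a}; cl(A) = X∖{a} = {d,b}
boundary = {d,b} ∖ {b} = {d}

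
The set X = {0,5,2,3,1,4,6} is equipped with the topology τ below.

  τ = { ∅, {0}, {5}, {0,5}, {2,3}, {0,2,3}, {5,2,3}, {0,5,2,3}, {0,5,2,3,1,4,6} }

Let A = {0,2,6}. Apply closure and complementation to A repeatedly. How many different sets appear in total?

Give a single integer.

10

complement {5,3,1,4}; its interior {5}; cl(A) = X∖{5} = {0,2,3,1,4,6}
With k = closure, c = complement:
  1. A     = {0,2,6}
  2. kA    = {0,2,3,1,4,6}
  3. cA    = {5,3,1,4}
  4. ckA   = {5}
  5. kcA   = {5,2,3,1,4,6}
  6. kckA  = {5,1,4,6}
  7. ckcA  = {0}
  8. ckckA = {0,2,3}
  9. kckcA = {0,1,4,6}
  10. ckckcA = {5,2,3}
k, c of each give nothing new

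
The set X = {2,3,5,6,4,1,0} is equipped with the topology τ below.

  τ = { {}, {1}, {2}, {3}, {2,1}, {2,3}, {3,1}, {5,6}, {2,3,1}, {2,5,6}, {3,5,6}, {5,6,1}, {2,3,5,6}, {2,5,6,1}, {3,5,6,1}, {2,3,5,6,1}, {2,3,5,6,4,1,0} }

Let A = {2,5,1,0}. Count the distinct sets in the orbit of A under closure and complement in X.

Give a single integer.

10

cl via duality: int({3,6,4}) = {3}, so X∖{3} = {2,5,6,4,1,0}
Write k for closure, c for complement:
  1. A     = {2,5,1,0}
  2. kA    = {2,5,6,4,1,0}
  3. cA    = {3,6,4}
  4. ckA   = {3}
  5. kcA   = {3,5,6,4,0}
  6. kckA  = {3,4,0}
  7. ckcA  = {2,1}
  8. ckckA = {2,5,6,1}
  9. kckcA = {2,4,1,0}
  10. ckckcA = {3,5,6}
applying k or c yields no new set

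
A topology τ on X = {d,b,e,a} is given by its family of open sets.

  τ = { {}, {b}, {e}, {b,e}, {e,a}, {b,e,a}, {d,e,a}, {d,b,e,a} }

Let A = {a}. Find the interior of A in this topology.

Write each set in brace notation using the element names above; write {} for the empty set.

open subsets of A: {}; so int(A) = {}

{}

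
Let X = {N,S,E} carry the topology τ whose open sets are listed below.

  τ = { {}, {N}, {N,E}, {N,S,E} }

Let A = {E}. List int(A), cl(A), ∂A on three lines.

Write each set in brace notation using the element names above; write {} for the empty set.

U open, U⊆A: {}. int(A) = ⋃ = {}
X∖A={N,S}, int(X∖A)={N}, hence cl(A)={S,E}
∂A: remove int from cl → {S,E}

int(A) = {}
cl(A)  = {S,E}
∂A     = {S,E}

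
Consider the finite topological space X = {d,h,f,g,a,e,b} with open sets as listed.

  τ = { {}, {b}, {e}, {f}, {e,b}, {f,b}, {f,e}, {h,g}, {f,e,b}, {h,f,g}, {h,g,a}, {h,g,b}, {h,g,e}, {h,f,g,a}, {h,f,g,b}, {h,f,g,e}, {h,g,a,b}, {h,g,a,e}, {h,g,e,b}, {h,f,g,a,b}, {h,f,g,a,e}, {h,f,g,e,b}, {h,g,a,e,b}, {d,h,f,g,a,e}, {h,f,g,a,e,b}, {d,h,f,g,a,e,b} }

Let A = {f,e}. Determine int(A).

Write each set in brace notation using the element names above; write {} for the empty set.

open subsets of A: {}, {f}, {e}, {f,e}; so int(A) = {f,e}

{f,e}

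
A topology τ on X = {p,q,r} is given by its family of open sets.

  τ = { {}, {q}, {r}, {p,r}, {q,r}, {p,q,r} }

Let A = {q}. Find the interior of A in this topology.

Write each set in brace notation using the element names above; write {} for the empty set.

{q}

opens ⊆ A: {}, {q}; union → int = {q}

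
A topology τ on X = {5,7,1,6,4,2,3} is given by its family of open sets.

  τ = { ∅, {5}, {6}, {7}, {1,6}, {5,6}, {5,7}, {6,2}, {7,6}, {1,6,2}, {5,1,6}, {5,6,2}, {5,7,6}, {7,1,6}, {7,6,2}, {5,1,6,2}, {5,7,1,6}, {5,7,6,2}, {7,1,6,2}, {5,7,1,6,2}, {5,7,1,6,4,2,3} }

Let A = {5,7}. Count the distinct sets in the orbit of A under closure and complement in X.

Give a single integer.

complement {1,6,4,2,3}; its interior {1,6,2}; cl(A) = X∖{1,6,2} = {5,7,4,3}
With k = closure, c = complement:
  1. A     = {5,7}
  2. kA    = {5,7,4,3}
  3. cA    = {1,6,4,2,3}
  4. ckA   = {1,6,2}
k, c of each give nothing new

4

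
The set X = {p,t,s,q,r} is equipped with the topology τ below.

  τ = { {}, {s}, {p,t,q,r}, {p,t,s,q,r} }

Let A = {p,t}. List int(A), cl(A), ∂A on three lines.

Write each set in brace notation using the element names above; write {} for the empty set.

interior: largest open inside A is {} (from {})
cl via duality: int({s,q,r}) = {s}, so X∖{s} = {p,t,q,r}
cl∖int = {p,t,q,r}

int(A) = {}
cl(A)  = {p,t,q,r}
∂A     = {p,t,q,r}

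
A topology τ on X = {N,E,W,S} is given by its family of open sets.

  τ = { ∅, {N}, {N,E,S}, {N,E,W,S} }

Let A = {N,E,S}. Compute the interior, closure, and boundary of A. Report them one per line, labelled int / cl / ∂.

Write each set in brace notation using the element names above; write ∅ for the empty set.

opens ⊆ A: ∅, {N}, {N,E,S}; union → int = {N,E,S}
complement {W}; its interior ∅; cl(A) = X∖∅ = {N,E,W,S}
boundary = {N,E,W,S} ∖ {N,E,S} = {W}

int(A) = {N,E,S}
cl(A)  = {N,E,W,S}
∂A     = {W}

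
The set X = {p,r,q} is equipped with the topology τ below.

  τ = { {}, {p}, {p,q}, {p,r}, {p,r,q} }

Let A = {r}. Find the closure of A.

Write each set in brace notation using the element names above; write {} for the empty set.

{r}

complement {p,q}; its interior {p,q}; cl(A) = X∖{p,q} = {r}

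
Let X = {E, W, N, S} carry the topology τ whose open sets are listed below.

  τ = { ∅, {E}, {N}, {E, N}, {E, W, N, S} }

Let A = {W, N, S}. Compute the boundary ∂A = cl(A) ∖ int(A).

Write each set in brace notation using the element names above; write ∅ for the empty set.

U open, U⊆A: ∅, {N}. int(A) = ⋃ = {N}
X∖A={E}, int(X∖A)={E}, hence cl(A)={W, N, S}
∂A: remove int from cl → {W, S}

{W, S}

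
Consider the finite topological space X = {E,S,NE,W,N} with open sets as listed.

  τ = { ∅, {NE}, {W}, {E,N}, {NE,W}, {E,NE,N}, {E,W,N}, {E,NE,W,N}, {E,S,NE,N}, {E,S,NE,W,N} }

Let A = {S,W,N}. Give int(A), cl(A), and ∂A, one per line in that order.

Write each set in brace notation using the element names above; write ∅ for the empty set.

interior: largest open inside A is {W} (from ∅, {W})
cl via duality: int({E,NE}) = {NE}, so X∖{NE} = {E,S,W,N}
cl∖int = {E,S,N}

int(A) = {W}
cl(A)  = {E,S,W,N}
∂A     = {E,S,N}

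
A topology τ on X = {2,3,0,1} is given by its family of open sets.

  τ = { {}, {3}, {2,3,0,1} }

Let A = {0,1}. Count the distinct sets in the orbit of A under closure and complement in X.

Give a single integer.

6

closure: X∖int(X∖A) = X∖{3} = {2,0,1}
Let k=closure and c=complement:
  1. A     = {0,1}
  2. kA    = {2,0,1}
  3. cA    = {2,3}
  4. ckA   = {3}
  5. kcA   = {2,3,0,1}
  6. ckcA  = {}
— saturated at 6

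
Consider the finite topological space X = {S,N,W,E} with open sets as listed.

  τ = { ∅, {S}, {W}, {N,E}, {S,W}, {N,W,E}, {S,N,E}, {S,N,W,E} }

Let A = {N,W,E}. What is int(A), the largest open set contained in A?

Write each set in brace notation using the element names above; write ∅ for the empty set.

open subsets of A: ∅, {W}, {N,E}, {N,W,E}; so int(A) = {N,W,E}

{N,W,E}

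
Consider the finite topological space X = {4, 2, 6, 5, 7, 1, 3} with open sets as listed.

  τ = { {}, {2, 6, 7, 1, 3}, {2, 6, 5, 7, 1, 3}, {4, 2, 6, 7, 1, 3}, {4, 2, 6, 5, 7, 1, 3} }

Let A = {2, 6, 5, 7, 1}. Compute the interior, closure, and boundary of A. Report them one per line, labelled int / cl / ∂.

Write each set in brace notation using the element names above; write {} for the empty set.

opens ⊆ A: {}; union → int = {}
complement {4, 3}; its interior {}; cl(A) = X∖{} = {4, 2, 6, 5, 7, 1, 3}
boundary = {4, 2, 6, 5, 7, 1, 3} ∖ {} = {4, 2, 6, 5, 7, 1, 3}

int(A) = {}
cl(A)  = {4, 2, 6, 5, 7, 1, 3}
∂A     = {4, 2, 6, 5, 7, 1, 3}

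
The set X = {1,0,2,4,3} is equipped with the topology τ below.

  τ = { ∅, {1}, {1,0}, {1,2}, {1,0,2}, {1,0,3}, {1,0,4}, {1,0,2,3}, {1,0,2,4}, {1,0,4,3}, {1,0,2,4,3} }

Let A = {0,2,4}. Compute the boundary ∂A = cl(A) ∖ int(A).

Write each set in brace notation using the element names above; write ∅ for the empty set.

{0,2,4,3}

open subsets of A: ∅; so int(A) = ∅
closure: X∖int(X∖A) = X∖{1} = {0,2,4,3}
∂A = {0,2,4,3} minus ∅ = {0,2,4,3}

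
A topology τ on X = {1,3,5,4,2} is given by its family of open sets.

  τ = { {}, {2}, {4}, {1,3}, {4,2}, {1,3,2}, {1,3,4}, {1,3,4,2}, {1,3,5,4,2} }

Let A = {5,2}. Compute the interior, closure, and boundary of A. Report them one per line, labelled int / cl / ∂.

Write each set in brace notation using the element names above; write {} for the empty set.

interior: largest open inside A is {2} (from {}, {2})
cl via duality: int({1,3,4}) = {1,3,4}, so X∖{1,3,4} = {5,2}
cl∖int = {5}

int(A) = {2}
cl(A)  = {5,2}
∂A     = {5}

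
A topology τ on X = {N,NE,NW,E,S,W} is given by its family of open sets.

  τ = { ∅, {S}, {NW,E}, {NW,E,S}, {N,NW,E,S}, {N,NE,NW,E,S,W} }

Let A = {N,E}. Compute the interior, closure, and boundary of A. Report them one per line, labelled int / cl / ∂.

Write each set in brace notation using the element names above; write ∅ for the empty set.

U open, U⊆A: ∅. int(A) = ⋃ = ∅
X∖A={NE,NW,S,W}, int(X∖A)={S}, hence cl(A)={N,NE,NW,E,W}
∂A: remove int from cl → {N,NE,NW,E,W}

int(A) = ∅
cl(A)  = {N,NE,NW,E,W}
∂A     = {N,NE,NW,E,W}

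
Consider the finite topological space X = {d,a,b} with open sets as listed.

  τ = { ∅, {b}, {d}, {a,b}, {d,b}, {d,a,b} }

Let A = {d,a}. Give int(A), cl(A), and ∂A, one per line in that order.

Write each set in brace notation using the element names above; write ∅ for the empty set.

U open, U⊆A: ∅, {d}. int(A) = ⋃ = {d}
X∖A={b}, int(X∖A)={b}, hence cl(A)={d,a}
∂A: remove int from cl → {a}

int(A) = {d}
cl(A)  = {d,a}
∂A     = {a}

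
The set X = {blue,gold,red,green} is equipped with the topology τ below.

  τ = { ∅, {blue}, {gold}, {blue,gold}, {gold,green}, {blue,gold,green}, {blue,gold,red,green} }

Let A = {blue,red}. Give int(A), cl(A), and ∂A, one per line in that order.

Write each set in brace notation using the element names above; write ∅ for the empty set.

interior: largest open inside A is {blue} (from ∅, {blue})
cl via duality: int({gold,green}) = {gold,green}, so X∖{gold,green} = {blue,red}
cl∖int = {red}

int(A) = {blue}
cl(A)  = {blue,red}
∂A     = {red}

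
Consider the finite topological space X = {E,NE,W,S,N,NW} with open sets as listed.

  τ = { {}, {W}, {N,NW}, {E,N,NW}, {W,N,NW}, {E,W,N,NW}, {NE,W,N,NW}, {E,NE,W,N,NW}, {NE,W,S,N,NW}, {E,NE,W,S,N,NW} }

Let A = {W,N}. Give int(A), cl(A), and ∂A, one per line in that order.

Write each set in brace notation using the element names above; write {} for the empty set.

int(A) = {W}
cl(A)  = {E,NE,W,S,N,NW}
∂A     = {E,NE,S,N,NW}

interior: largest open inside A is {W} (from {}, {W})
cl via duality: int({E,NE,S,NW}) = {}, so X∖{} = {E,NE,W,S,N,NW}
cl∖int = {E,NE,S,N,NW}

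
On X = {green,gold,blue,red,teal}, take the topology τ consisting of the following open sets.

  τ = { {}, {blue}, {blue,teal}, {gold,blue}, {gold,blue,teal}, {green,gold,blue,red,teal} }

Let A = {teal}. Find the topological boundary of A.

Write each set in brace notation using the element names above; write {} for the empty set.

{green,red,teal}

U open, U⊆A: {}. int(A) = ⋃ = {}
X∖A={green,gold,blue,red}, int(X∖A)={gold,blue}, hence cl(A)={green,red,teal}
∂A: remove int from cl → {green,red,teal}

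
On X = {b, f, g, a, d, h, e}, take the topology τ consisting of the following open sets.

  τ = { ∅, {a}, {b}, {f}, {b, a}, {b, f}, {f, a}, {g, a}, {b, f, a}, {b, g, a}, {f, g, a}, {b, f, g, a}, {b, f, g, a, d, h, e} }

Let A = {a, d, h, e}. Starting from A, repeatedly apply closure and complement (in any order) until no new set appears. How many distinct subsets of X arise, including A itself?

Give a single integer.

8

complement {b, f, g}; its interior {b, f}; cl(A) = X∖{b, f} = {g, a, d, h, e}
With k = closure, c = complement:
  1. A     = {a, d, h, e}
  2. kA    = {g, a, d, h, e}
  3. cA    = {b, f, g}
  4. ckA   = {b, f}
  5. kcA   = {b, f, g, d, h, e}
  6. kckA  = {b, f, d, h, e}
  7. ckcA  = {a}
  8. ckckA = {g, a}
k, c of each give nothing new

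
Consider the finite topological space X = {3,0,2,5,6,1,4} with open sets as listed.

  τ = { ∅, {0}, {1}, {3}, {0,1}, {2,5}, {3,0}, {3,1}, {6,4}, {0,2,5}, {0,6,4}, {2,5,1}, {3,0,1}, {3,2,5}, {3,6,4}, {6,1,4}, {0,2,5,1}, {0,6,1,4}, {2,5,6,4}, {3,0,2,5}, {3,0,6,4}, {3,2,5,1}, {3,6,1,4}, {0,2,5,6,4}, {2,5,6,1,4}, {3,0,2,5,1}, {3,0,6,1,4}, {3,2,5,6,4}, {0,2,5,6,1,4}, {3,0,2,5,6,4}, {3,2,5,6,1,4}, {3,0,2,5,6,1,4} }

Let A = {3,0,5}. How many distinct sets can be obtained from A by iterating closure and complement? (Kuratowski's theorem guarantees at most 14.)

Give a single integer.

cl via duality: int({2,6,1,4}) = {6,1,4}, so X∖{6,1,4} = {3,0,2,5}
Write k for closure, c for complement:
  1. A     = {3,0,5}
  2. kA    = {3,0,2,5}
  3. cA    = {2,6,1,4}
  4. ckA   = {6,1,4}
  5. kcA   = {2,5,6,1,4}
  6. ckcA  = {3,0}
applying k or c yields no new set

6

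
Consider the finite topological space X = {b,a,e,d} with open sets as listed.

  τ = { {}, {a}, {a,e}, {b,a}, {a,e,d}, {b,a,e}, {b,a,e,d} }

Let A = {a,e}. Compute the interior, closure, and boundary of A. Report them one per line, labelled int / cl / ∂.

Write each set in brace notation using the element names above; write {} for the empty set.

int(A) = {a,e}
cl(A)  = {b,a,e,d}
∂A     = {b,d}

open subsets of A: {}, {a}, {a,e}; so int(A) = {a,e}
closure: X∖int(X∖A) = X∖{} = {b,a,e,d}
∂A = {b,a,e,d} minus {a,e} = {b,d}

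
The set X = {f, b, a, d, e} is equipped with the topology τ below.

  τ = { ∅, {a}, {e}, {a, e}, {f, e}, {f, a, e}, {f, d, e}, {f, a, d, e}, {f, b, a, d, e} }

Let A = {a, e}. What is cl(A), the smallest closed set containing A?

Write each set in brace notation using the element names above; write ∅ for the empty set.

{f, b, a, d, e}

cl via duality: int({f, b, d}) = ∅, so X∖∅ = {f, b, a, d, e}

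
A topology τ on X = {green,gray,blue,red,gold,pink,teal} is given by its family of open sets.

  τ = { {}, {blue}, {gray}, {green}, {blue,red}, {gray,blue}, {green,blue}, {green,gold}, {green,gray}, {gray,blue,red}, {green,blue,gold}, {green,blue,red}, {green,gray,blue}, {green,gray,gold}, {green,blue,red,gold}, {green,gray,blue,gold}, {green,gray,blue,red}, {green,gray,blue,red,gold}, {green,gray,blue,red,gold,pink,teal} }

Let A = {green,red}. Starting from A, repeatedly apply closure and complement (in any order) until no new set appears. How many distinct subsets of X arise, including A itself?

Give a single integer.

10

X∖A={gray,blue,gold,pink,teal}, int(X∖A)={gray,blue}, hence cl(A)={green,red,gold,pink,teal}
Orbit (k=closure, c=complement):
  1. A     = {green,red}
  2. kA    = {green,red,gold,pink,teal}
  3. cA    = {gray,blue,gold,pink,teal}
  4. ckA   = {gray,blue}
  5. kcA   = {gray,blue,red,gold,pink,teal}
  6. kckA  = {gray,blue,red,pink,teal}
  7. ckcA  = {green}
  8. ckckA = {green,gold}
  9. kckcA = {green,gold,pink,teal}
  10. ckckcA = {gray,blue,red}
(closed under both — stop)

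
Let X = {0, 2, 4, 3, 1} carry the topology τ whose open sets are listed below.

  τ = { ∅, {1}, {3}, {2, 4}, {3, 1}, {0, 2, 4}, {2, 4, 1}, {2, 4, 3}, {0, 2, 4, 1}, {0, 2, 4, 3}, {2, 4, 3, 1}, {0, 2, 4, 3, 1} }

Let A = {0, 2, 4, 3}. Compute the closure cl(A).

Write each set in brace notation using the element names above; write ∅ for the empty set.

cl via duality: int({1}) = {1}, so X∖{1} = {0, 2, 4, 3}

{0, 2, 4, 3}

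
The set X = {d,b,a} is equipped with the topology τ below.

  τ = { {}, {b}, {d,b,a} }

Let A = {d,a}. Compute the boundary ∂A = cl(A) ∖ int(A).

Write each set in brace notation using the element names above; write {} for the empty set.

opens ⊆ A: {}; union → int = {}
complement {b}; its interior {b}; cl(A) = X∖{b} = {d,a}
boundary = {d,a} ∖ {} = {d,a}

{d,a}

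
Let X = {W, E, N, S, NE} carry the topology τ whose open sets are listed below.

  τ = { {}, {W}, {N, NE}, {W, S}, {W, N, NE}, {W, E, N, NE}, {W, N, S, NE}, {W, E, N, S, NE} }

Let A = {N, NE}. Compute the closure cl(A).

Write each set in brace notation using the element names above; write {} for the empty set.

cl via duality: int({W, E, S}) = {W, S}, so X∖{W, S} = {E, N, NE}

{E, N, NE}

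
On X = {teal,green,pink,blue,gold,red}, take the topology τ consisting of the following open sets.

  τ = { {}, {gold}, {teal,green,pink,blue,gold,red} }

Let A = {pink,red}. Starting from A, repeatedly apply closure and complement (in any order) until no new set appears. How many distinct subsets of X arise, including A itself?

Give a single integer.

6

X∖A={teal,green,blue,gold}, int(X∖A)={gold}, hence cl(A)={teal,green,pink,blue,red}
Orbit (k=closure, c=complement):
  1. A     = {pink,red}
  2. kA    = {teal,green,pink,blue,red}
  3. cA    = {teal,green,blue,gold}
  4. ckA   = {gold}
  5. kcA   = {teal,green,pink,blue,gold,red}
  6. ckcA  = {}
(closed under both — stop)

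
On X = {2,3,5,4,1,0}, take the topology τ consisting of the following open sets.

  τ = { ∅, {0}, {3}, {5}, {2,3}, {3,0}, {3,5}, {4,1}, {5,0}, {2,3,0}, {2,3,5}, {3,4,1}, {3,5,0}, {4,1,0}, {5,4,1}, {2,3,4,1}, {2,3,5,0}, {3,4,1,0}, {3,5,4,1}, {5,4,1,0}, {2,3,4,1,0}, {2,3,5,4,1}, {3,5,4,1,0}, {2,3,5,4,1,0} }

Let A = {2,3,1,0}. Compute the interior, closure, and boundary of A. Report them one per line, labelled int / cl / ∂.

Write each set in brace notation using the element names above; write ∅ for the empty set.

opens ⊆ A: ∅, {0}, {3}, {2,3}, {3,0}, {2,3,0}; union → int = {2,3,0}
complement {5,4}; its interior {5}; cl(A) = X∖{5} = {2,3,4,1,0}
boundary = {2,3,4,1,0} ∖ {2,3,0} = {4,1}

int(A) = {2,3,0}
cl(A)  = {2,3,4,1,0}
∂A     = {4,1}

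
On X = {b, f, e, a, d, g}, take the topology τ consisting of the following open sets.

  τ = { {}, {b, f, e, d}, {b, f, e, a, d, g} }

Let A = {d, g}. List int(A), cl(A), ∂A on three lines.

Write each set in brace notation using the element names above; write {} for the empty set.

int(A) = {}
cl(A)  = {b, f, e, a, d, g}
∂A     = {b, f, e, a, d, g}

interior: largest open inside A is {} (from {})
cl via duality: int({b, f, e, a}) = {}, so X∖{} = {b, f, e, a, d, g}
cl∖int = {b, f, e, a, d, g}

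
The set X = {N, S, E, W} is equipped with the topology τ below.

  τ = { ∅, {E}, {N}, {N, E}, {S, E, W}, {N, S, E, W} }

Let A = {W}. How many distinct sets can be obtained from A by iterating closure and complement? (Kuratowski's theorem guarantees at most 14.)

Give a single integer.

complement {N, S, E}; its interior {N, E}; cl(A) = X∖{N, E} = {S, W}
With k = closure, c = complement:
  1. A     = {W}
  2. kA    = {S, W}
  3. cA    = {N, S, E}
  4. ckA   = {N, E}
  5. kcA   = {N, S, E, W}
  6. ckcA  = ∅
k, c of each give nothing new

6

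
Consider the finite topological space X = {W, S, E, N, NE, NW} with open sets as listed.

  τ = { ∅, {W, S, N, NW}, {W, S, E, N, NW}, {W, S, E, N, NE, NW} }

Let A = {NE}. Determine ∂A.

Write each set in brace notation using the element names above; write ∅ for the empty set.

opens ⊆ A: ∅; union → int = ∅
complement {W, S, E, N, NW}; its interior {W, S, E, N, NW}; cl(A) = X∖{W, S, E, N, NW} = {NE}
boundary = {NE} ∖ ∅ = {NE}

{NE}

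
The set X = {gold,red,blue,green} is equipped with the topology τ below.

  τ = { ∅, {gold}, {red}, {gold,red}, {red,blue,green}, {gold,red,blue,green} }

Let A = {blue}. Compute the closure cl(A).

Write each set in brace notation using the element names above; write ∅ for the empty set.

{blue,green}

cl via duality: int({gold,red,green}) = {gold,red}, so X∖{gold,red} = {blue,green}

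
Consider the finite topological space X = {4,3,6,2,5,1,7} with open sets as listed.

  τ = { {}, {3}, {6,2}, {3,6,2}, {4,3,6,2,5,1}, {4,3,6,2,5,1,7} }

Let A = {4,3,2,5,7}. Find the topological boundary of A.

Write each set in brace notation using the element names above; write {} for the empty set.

open subsets of A: {}, {3}; so int(A) = {3}
closure: X∖int(X∖A) = X∖{} = {4,3,6,2,5,1,7}
∂A = {4,3,6,2,5,1,7} minus {3} = {4,6,2,5,1,7}

{4,6,2,5,1,7}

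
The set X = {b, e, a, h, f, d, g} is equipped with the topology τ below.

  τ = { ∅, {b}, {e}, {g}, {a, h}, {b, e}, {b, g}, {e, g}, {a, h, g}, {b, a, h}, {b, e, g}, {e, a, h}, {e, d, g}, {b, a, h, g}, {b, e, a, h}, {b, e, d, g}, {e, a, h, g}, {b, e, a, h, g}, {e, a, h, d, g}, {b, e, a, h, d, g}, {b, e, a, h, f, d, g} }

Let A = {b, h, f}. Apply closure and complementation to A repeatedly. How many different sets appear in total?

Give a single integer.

cl via duality: int({e, a, d, g}) = {e, d, g}, so X∖{e, d, g} = {b, a, h, f}
Write k for closure, c for complement:
  1. A     = {b, h, f}
  2. kA    = {b, a, h, f}
  3. cA    = {e, a, d, g}
  4. ckA   = {e, d, g}
  5. kcA   = {e, a, h, f, d, g}
  6. kckA  = {e, f, d, g}
  7. ckcA  = {b}
  8. ckckA = {b, a, h}
  9. kckcA = {b, f}
  10. ckckcA = {e, a, h, d, g}
applying k or c yields no new set

10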